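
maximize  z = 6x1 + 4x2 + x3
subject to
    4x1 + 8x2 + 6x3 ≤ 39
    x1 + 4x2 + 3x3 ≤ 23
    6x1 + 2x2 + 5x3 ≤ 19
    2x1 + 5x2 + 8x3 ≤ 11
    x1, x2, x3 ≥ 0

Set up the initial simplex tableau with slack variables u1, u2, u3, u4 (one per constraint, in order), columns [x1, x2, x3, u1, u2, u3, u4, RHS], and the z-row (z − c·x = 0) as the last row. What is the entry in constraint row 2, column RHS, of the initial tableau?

The RHS of constraint 2 is b_2 = 23.

23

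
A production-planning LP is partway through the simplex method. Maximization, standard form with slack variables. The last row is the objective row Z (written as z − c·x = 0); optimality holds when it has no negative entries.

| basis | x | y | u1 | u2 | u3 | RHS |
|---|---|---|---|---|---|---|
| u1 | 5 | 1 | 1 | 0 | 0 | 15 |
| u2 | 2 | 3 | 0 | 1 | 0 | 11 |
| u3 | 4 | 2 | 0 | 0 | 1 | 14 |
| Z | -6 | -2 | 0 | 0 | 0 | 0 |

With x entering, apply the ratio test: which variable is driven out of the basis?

u1

Column x entries and ratios — u1: 15/5 = 3; u2: 11/2 = 11/2; u3: 14/4 = 7/2.
Smallest ratio is 3 in the row of u1, so u1 leaves.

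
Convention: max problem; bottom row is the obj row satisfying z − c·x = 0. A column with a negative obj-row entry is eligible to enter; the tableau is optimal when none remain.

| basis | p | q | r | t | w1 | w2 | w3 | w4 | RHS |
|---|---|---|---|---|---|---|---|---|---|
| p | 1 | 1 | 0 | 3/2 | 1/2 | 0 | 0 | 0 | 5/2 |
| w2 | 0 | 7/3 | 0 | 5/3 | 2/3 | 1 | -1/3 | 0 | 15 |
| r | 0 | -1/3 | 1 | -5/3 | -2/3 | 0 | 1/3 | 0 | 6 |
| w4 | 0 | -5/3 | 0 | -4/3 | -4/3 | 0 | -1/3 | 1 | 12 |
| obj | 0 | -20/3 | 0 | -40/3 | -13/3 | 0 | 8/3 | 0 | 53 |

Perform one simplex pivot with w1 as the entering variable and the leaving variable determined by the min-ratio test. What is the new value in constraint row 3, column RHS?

Ratio test on column w1 — row 1: (5/2)/(1/2) = 5; row 2: 15/(2/3) = 45/2; row 3: entry -2/3 ≤ 0; row 4: entry -4/3 ≤ 0. Minimum is 5 at row 1 (p leaves); pivot element 1/2.
Divide row 1 by 1/2; eliminate column w1 from the other rows.
Row 3 update in column RHS: 6 − (-2/3)·5 = 28/3.

28/3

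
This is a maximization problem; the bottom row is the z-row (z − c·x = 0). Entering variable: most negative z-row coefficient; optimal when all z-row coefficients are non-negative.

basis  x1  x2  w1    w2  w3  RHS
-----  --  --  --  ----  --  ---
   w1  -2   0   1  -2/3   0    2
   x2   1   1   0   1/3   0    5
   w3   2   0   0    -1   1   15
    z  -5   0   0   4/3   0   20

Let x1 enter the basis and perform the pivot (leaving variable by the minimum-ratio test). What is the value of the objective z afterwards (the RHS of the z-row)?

Ratio test on column x1 — row 1: entry -2 ≤ 0; row 2: 5/1 = 5; row 3: 15/2 = 15/2. Minimum is 5 at row 2 (x2 leaves); pivot element 1.
Pivot on row 2; the z-row RHS becomes 20 − (-5)·5 = 45.

45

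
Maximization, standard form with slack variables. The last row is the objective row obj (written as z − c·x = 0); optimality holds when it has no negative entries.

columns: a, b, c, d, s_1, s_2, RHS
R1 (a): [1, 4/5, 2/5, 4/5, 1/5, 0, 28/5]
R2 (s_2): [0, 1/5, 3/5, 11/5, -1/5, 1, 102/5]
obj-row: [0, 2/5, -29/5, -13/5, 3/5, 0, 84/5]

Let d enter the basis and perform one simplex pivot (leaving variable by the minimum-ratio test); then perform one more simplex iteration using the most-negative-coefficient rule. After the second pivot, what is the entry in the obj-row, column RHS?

98

Ratio test on column d — row 1: (28/5)/(4/5) = 7; row 2: (102/5)/(11/5) = 102/11. Minimum is 7 at row 1 (a leaves); pivot element 4/5.
Divide row 1 by 4/5; eliminate column d from the other rows.
Second iteration: most negative obj-row entry is -9/2 in column c, so c enters.
Ratio test on column c — row 1: 7/(1/2) = 14; row 2: entry -1/2 ≤ 0. Minimum is 14 at row 1 (d leaves); pivot element 1/2.
Divide row 1 by 1/2; eliminate column c from the other rows.
After both pivots, the entry at the obj-row, column RHS is 98.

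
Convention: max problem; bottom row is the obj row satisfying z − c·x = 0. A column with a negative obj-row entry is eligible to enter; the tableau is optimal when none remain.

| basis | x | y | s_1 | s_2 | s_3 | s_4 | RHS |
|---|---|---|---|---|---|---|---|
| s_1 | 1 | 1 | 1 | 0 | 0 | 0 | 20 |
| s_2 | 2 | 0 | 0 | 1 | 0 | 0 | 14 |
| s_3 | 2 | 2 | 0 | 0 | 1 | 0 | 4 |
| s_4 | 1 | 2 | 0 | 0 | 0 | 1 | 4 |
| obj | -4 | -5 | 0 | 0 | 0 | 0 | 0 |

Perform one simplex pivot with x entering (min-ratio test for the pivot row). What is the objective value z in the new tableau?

8

Ratio test on column x — row 1: 20/1 = 20; row 2: 14/2 = 7; row 3: 4/2 = 2; row 4: 4/1 = 4. Minimum is 2 at row 3 (s_3 leaves); pivot element 2.
Pivot on row 3; the obj-row RHS becomes 0 − (-4)·2 = 8.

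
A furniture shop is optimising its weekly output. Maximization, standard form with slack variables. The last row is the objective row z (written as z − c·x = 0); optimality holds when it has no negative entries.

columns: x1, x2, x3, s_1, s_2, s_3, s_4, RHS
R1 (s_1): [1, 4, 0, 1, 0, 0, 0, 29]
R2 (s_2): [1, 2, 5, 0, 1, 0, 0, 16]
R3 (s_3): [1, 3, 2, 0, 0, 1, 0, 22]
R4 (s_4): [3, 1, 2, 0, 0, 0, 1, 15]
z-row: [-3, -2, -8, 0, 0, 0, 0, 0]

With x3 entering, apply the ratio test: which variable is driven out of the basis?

Column x3 entries and ratios — s_1: 0 ≤ 0, skip; s_2: 16/5 = 16/5; s_3: 22/2 = 11; s_4: 15/2 = 15/2.
Smallest ratio is 16/5 in the row of s_2, so s_2 leaves.

s_2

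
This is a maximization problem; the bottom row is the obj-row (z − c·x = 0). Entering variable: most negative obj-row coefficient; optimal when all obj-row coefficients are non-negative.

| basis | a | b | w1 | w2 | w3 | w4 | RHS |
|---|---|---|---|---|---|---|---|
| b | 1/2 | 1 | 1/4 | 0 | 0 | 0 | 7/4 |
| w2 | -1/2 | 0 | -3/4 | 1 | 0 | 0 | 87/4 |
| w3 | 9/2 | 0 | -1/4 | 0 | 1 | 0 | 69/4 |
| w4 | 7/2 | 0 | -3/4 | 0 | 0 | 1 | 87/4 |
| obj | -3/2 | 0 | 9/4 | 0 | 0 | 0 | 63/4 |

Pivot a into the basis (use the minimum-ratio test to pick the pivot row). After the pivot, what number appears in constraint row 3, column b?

-9

Ratio test on column a — row 1: (7/4)/(1/2) = 7/2; row 2: entry -1/2 ≤ 0; row 3: (69/4)/(9/2) = 23/6; row 4: (87/4)/(7/2) = 87/14. Minimum is 7/2 at row 1 (b leaves); pivot element 1/2.
Divide row 1 by 1/2; eliminate column a from the other rows.
Row 3 update in column b: 0 − (9/2)·2 = -9.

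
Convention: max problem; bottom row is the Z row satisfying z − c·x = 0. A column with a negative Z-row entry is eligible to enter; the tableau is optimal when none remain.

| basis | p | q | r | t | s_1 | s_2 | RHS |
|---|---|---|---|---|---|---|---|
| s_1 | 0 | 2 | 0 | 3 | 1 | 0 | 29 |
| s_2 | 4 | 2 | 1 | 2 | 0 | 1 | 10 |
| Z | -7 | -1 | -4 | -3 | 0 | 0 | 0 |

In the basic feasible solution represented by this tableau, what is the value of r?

r is not in the basis, so in the current basic feasible solution r = 0.

0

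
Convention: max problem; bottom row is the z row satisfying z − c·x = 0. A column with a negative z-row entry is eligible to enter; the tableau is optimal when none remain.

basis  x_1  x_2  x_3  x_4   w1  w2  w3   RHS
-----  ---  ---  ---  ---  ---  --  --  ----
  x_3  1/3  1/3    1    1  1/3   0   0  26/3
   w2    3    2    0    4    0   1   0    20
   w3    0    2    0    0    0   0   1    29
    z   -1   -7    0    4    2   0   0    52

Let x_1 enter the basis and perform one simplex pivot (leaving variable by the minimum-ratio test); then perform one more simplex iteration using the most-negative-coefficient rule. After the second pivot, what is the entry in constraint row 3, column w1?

Ratio test on column x_1 — row 1: (26/3)/(1/3) = 26; row 2: 20/3 = 20/3; row 3: entry 0 ≤ 0. Minimum is 20/3 at row 2 (w2 leaves); pivot element 3.
Divide row 2 by 3; eliminate column x_1 from the other rows.
Second iteration: most negative z-row entry is -19/3 in column x_2, so x_2 enters.
Ratio test on column x_2 — row 1: (58/9)/(1/9) = 58; row 2: (20/3)/(2/3) = 10; row 3: 29/2 = 29/2. Minimum is 10 at row 2 (x_1 leaves); pivot element 2/3.
Divide row 2 by 2/3; eliminate column x_2 from the other rows.
After both pivots, the entry at constraint row 3, column w1 is 0.

0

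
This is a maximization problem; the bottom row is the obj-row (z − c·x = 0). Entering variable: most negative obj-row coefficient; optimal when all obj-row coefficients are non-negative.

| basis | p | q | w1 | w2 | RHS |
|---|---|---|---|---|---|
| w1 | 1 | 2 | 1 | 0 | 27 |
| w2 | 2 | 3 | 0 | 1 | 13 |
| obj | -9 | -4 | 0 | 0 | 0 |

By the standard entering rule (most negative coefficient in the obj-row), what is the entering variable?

Negative obj-row entries: p: -9, q: -4.
The most negative is -9 in column p, so p enters.

p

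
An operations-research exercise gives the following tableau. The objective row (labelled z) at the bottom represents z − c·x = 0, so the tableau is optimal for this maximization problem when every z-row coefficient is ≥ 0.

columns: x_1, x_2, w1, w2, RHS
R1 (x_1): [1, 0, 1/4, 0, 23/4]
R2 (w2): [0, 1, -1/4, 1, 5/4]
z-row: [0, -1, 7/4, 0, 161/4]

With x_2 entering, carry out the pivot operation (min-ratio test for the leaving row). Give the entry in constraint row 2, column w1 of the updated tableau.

Ratio test on column x_2 — row 1: entry 0 ≤ 0; row 2: (5/4)/1 = 5/4. Minimum is 5/4 at row 2 (w2 leaves); pivot element 1.
Divide row 2 by 1; eliminate column x_2 from the other rows.
In the new row 2, the w1 entry is the old entry divided by the pivot: (-1/4)/1 = -1/4.

-1/4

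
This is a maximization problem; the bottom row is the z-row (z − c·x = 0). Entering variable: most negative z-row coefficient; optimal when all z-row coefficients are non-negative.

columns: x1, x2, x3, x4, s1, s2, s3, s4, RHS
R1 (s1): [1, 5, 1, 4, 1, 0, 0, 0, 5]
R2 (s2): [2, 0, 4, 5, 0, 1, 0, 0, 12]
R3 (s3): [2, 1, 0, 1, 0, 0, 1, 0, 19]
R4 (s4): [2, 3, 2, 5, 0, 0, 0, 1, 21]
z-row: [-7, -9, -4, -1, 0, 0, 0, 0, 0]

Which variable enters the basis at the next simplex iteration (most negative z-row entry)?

x2

Negative z-row entries: x1: -7, x2: -9, x3: -4, x4: -1.
The most negative is -9 in column x2, so x2 enters.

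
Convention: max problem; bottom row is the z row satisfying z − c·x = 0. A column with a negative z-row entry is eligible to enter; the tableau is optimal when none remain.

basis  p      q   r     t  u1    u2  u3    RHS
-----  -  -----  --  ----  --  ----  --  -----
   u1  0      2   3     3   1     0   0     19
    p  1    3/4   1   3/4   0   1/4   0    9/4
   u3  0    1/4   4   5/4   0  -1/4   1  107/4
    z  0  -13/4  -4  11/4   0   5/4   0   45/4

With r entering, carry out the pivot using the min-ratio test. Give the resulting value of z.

81/4

Ratio test on column r — row 1: 19/3 = 19/3; row 2: (9/4)/1 = 9/4; row 3: (107/4)/4 = 107/16. Minimum is 9/4 at row 2 (p leaves); pivot element 1.
Pivot on row 2; the z-row RHS becomes 45/4 − (-4)·(9/4) = 81/4.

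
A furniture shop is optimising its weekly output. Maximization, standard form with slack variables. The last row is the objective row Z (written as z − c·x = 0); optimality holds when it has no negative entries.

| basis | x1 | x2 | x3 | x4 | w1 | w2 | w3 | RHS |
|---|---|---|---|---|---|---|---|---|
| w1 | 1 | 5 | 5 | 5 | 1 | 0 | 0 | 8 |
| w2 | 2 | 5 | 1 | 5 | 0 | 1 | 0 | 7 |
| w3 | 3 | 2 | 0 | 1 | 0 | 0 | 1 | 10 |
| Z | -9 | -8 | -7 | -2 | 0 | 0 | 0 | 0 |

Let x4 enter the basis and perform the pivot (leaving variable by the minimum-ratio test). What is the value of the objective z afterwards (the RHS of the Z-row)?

Ratio test on column x4 — row 1: 8/5 = 8/5; row 2: 7/5 = 7/5; row 3: 10/1 = 10. Minimum is 7/5 at row 2 (w2 leaves); pivot element 5.
Pivot on row 2; the Z-row RHS becomes 0 − (-2)·(7/5) = 14/5.

14/5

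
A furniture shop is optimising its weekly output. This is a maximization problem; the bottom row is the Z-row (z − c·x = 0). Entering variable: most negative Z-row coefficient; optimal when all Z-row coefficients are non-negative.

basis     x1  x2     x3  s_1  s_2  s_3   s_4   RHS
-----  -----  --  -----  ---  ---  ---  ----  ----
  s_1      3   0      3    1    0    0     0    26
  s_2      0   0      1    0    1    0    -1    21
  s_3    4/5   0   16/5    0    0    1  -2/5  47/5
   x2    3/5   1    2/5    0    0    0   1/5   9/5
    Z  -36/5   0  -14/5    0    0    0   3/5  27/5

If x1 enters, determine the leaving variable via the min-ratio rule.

Column x1 entries and ratios — s_1: 26/3 = 26/3; s_2: 0 ≤ 0, skip; s_3: (47/5)/(4/5) = 47/4; x2: (9/5)/(3/5) = 3.
Smallest ratio is 3 in the row of x2, so x2 leaves.

x2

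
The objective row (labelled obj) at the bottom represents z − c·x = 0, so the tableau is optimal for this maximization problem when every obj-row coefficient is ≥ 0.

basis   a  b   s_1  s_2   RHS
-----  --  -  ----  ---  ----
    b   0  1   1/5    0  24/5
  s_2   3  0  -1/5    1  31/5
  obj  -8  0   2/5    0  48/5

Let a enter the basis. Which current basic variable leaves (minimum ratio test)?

s_2

Column a entries and ratios — b: 0 ≤ 0, skip; s_2: (31/5)/3 = 31/15.
Smallest ratio is 31/15 in the row of s_2, so s_2 leaves.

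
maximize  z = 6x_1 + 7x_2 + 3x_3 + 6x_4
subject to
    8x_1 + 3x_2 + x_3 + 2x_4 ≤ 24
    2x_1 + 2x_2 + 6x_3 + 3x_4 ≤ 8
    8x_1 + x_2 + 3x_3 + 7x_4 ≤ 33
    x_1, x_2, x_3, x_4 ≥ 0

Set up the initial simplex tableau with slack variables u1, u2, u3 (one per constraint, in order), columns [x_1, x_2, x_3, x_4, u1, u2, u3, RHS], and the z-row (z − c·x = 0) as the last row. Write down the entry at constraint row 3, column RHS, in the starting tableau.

33

The RHS of constraint 3 is b_3 = 33.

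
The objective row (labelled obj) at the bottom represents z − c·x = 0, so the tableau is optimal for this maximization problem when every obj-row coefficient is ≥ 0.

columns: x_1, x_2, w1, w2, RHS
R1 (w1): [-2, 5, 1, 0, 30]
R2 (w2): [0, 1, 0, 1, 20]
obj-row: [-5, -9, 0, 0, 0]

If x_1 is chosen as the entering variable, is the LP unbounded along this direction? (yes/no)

yes

Every constraint-row entry in column x_1 is ≤ 0, so increasing x_1 is unbounded.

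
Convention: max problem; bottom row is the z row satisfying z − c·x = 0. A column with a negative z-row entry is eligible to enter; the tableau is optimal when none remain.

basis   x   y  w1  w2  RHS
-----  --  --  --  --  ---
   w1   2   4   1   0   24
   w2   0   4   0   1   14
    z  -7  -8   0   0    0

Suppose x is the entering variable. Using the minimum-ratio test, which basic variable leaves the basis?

w1

Column x entries and ratios — w1: 24/2 = 12; w2: 0 ≤ 0, skip.
Smallest ratio is 12 in the row of w1, so w1 leaves.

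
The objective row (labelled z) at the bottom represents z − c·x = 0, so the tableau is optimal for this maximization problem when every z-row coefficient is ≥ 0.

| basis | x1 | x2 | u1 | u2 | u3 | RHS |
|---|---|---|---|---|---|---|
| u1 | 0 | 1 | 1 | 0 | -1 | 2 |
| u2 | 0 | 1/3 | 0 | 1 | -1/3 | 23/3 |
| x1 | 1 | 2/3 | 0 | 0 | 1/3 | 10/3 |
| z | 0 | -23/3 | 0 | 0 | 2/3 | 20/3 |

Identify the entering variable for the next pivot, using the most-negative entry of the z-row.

Negative z-row entries: x2: -23/3.
The most negative is -23/3 in column x2, so x2 enters.

x2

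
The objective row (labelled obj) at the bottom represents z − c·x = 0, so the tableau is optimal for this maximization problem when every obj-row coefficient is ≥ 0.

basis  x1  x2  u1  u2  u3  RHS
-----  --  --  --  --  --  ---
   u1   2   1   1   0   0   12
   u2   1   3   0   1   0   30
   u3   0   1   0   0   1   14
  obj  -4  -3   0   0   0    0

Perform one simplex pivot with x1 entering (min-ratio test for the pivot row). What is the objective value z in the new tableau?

Ratio test on column x1 — row 1: 12/2 = 6; row 2: 30/1 = 30; row 3: entry 0 ≤ 0. Minimum is 6 at row 1 (u1 leaves); pivot element 2.
Pivot on row 1; the obj-row RHS becomes 0 − (-4)·6 = 24.

24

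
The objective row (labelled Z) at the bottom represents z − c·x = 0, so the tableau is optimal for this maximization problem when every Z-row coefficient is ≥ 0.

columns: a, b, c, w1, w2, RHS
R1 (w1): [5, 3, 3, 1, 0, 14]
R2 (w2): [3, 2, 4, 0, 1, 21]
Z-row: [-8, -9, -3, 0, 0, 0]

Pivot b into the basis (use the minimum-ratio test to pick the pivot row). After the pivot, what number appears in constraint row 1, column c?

Ratio test on column b — row 1: 14/3 = 14/3; row 2: 21/2 = 21/2. Minimum is 14/3 at row 1 (w1 leaves); pivot element 3.
Divide row 1 by 3; eliminate column b from the other rows.
In the new row 1, the c entry is the old entry divided by the pivot: 3/3 = 1.

1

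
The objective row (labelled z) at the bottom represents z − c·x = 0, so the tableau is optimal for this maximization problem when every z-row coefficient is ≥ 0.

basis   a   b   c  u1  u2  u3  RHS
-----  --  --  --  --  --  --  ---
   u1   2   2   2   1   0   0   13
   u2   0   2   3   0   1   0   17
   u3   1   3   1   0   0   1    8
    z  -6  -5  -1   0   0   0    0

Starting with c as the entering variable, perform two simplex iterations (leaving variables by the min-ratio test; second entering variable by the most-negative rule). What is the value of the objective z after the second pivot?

32/3

Ratio test on column c — row 1: 13/2 = 13/2; row 2: 17/3 = 17/3; row 3: 8/1 = 8. Minimum is 17/3 at row 2 (u2 leaves); pivot element 3.
Pivot on row 2; the z-row RHS becomes 0 − (-1)·(17/3) = 17/3.
Next entering variable (most negative z-row entry -6): a.
Ratio test on column a — row 1: (5/3)/2 = 5/6; row 2: entry 0 ≤ 0; row 3: (7/3)/1 = 7/3. Minimum is 5/6 at row 1 (u1 leaves); pivot element 2.
After the second pivot the z-row RHS is 17/3 − (-6)·(5/6) = 32/3.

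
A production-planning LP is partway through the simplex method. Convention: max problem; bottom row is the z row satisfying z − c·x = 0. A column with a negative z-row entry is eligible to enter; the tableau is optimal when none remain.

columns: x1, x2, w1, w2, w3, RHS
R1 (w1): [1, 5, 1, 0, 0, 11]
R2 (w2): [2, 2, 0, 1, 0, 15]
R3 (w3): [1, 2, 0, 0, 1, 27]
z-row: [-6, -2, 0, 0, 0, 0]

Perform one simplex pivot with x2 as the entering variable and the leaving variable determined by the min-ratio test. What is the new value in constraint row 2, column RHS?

Ratio test on column x2 — row 1: 11/5 = 11/5; row 2: 15/2 = 15/2; row 3: 27/2 = 27/2. Minimum is 11/5 at row 1 (w1 leaves); pivot element 5.
Divide row 1 by 5; eliminate column x2 from the other rows.
Row 2 update in column RHS: 15 − 2·(11/5) = 53/5.

53/5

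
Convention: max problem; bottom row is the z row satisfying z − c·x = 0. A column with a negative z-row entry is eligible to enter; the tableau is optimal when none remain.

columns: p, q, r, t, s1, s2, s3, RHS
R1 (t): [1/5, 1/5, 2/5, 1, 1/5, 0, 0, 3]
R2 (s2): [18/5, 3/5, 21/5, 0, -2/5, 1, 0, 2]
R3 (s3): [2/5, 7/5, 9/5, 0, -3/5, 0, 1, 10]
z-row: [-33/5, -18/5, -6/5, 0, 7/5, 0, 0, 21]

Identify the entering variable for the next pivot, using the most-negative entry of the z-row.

Negative z-row entries: p: -33/5, q: -18/5, r: -6/5.
The most negative is -33/5 in column p, so p enters.

p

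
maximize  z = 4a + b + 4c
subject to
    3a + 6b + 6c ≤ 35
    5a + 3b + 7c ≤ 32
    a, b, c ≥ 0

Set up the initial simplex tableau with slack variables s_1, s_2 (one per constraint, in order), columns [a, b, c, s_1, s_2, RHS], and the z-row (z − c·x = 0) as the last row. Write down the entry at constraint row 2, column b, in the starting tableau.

3

Constraint 2 has coefficient 3 on b.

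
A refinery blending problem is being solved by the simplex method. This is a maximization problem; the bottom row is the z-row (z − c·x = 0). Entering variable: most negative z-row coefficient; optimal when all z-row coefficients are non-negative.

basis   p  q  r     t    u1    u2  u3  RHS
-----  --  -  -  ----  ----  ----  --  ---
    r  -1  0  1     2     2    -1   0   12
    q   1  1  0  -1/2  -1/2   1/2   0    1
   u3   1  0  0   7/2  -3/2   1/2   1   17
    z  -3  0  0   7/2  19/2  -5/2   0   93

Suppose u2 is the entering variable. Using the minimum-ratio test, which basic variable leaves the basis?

Column u2 entries and ratios — r: -1 ≤ 0, skip; q: 1/(1/2) = 2; u3: 17/(1/2) = 34.
Smallest ratio is 2 in the row of q, so q leaves.

q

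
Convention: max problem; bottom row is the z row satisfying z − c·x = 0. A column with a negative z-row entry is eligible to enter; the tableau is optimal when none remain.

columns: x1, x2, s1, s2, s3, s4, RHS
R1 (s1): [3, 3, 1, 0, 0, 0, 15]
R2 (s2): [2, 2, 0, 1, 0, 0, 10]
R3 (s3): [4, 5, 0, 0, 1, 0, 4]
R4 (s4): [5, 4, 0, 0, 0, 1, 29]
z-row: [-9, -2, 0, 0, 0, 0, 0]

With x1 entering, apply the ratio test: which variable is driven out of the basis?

s3

Column x1 entries and ratios — s1: 15/3 = 5; s2: 10/2 = 5; s3: 4/4 = 1; s4: 29/5 = 29/5.
Smallest ratio is 1 in the row of s3, so s3 leaves.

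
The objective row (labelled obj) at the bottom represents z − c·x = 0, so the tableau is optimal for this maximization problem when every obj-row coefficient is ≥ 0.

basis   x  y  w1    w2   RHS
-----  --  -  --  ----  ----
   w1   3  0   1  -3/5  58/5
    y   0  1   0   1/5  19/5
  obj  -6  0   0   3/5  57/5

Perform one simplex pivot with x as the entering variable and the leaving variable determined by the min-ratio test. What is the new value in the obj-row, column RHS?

Ratio test on column x — row 1: (58/5)/3 = 58/15; row 2: entry 0 ≤ 0. Minimum is 58/15 at row 1 (w1 leaves); pivot element 3.
Divide row 1 by 3; eliminate column x from the other rows.
obj-row update in column RHS: 57/5 − (-6)·(58/15) = 173/5.

173/5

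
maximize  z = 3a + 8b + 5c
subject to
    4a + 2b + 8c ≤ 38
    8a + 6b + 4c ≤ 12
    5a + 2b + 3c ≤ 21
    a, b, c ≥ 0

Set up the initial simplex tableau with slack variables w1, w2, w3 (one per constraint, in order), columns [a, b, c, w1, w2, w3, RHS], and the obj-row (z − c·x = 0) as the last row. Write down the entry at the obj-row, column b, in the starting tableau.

The obj-row carries the negated objective coefficients: the b entry is -8.

-8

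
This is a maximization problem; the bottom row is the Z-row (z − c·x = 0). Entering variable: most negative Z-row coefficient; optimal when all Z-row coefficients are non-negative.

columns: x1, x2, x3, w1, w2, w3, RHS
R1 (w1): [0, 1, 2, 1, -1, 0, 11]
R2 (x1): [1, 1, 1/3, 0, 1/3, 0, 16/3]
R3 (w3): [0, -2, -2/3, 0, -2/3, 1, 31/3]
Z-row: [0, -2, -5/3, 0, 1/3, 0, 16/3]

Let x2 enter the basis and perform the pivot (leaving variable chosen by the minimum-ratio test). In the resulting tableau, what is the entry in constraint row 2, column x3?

Ratio test on column x2 — row 1: 11/1 = 11; row 2: (16/3)/1 = 16/3; row 3: entry -2 ≤ 0. Minimum is 16/3 at row 2 (x1 leaves); pivot element 1.
Divide row 2 by 1; eliminate column x2 from the other rows.
In the new row 2, the x3 entry is the old entry divided by the pivot: (1/3)/1 = 1/3.

1/3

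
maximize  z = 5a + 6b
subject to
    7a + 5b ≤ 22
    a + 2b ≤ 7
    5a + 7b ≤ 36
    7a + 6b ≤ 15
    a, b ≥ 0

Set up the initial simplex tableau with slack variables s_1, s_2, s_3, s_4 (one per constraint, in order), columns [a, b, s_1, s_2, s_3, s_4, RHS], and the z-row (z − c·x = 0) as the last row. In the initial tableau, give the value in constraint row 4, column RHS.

15

The RHS of constraint 4 is b_4 = 15.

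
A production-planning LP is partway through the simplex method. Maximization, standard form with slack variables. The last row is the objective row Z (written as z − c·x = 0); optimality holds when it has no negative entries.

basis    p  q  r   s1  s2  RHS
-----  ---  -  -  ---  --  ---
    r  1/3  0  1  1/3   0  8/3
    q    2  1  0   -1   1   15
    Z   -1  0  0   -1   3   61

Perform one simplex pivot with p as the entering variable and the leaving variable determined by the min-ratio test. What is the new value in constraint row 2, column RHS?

Ratio test on column p — row 1: (8/3)/(1/3) = 8; row 2: 15/2 = 15/2. Minimum is 15/2 at row 2 (q leaves); pivot element 2.
Divide row 2 by 2; eliminate column p from the other rows.
In the new row 2, the RHS entry is the old entry divided by the pivot: 15/2 = 15/2.

15/2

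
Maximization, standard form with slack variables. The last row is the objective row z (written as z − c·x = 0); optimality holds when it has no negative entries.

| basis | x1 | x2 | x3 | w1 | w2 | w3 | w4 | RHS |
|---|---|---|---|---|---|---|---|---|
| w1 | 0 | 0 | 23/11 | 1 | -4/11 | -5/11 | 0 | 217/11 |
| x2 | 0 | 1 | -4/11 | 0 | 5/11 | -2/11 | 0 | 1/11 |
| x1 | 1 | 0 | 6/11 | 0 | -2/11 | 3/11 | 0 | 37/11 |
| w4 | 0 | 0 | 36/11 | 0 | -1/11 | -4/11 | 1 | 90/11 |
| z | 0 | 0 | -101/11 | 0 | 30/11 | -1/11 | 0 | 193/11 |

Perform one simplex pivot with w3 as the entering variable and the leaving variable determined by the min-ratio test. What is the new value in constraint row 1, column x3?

3

Ratio test on column w3 — row 1: entry -5/11 ≤ 0; row 2: entry -2/11 ≤ 0; row 3: (37/11)/(3/11) = 37/3; row 4: entry -4/11 ≤ 0. Minimum is 37/3 at row 3 (x1 leaves); pivot element 3/11.
Divide row 3 by 3/11; eliminate column w3 from the other rows.
Row 1 update in column x3: 23/11 − (-5/11)·2 = 3.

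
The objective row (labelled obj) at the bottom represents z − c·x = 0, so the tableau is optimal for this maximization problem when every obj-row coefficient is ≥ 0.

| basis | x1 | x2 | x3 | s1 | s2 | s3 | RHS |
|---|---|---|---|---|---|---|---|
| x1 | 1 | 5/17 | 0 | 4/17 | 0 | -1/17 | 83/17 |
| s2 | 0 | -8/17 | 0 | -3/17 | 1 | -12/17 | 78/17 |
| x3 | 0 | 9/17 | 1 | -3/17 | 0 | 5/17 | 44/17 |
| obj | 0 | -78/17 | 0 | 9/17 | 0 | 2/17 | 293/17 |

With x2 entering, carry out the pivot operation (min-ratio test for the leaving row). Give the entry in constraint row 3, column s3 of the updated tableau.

Ratio test on column x2 — row 1: (83/17)/(5/17) = 83/5; row 2: entry -8/17 ≤ 0; row 3: (44/17)/(9/17) = 44/9. Minimum is 44/9 at row 3 (x3 leaves); pivot element 9/17.
Divide row 3 by 9/17; eliminate column x2 from the other rows.
In the new row 3, the s3 entry is the old entry divided by the pivot: (5/17)/(9/17) = 5/9.

5/9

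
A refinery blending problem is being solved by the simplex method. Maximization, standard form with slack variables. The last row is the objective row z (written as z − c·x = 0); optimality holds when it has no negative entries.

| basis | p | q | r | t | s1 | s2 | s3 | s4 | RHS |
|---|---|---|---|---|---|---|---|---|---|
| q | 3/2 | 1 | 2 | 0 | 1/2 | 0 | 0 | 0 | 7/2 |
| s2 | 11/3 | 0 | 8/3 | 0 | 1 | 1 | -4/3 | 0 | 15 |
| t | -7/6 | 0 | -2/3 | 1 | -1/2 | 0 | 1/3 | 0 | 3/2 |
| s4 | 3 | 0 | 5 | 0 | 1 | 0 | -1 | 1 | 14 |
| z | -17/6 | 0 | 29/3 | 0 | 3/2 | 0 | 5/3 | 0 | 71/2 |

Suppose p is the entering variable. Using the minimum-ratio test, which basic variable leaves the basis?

q

Column p entries and ratios — q: (7/2)/(3/2) = 7/3; s2: 15/(11/3) = 45/11; t: -7/6 ≤ 0, skip; s4: 14/3 = 14/3.
Smallest ratio is 7/3 in the row of q, so q leaves.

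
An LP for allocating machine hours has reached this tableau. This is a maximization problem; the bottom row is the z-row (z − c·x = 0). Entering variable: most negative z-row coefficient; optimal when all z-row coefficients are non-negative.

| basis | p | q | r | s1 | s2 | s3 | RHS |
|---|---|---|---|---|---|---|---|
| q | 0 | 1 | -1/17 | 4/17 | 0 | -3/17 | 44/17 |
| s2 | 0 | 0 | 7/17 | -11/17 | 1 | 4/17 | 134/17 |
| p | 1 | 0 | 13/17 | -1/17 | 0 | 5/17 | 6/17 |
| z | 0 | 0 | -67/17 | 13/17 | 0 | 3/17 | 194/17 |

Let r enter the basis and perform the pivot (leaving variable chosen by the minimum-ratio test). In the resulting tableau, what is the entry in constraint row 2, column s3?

1/13

Ratio test on column r — row 1: entry -1/17 ≤ 0; row 2: (134/17)/(7/17) = 134/7; row 3: (6/17)/(13/17) = 6/13. Minimum is 6/13 at row 3 (p leaves); pivot element 13/17.
Divide row 3 by 13/17; eliminate column r from the other rows.
Row 2 update in column s3: 4/17 − (7/17)·(5/13) = 1/13.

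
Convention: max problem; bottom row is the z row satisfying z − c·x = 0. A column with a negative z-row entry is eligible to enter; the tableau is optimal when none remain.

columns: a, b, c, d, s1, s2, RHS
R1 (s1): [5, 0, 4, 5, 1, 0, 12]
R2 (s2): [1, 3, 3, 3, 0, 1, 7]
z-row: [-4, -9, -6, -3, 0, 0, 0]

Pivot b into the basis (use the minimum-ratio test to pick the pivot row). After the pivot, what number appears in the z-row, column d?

Ratio test on column b — row 1: entry 0 ≤ 0; row 2: 7/3 = 7/3. Minimum is 7/3 at row 2 (s2 leaves); pivot element 3.
Divide row 2 by 3; eliminate column b from the other rows.
z-row update in column d: -3 − (-9)·1 = 6.

6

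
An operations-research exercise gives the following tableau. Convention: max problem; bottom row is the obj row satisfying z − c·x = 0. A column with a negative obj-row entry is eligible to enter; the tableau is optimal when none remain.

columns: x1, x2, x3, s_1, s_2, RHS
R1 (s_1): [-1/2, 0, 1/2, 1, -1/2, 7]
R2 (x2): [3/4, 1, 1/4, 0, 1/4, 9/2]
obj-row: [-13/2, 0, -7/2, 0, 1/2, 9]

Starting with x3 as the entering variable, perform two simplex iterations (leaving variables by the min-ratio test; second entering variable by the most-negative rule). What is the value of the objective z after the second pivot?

Ratio test on column x3 — row 1: 7/(1/2) = 14; row 2: (9/2)/(1/4) = 18. Minimum is 14 at row 1 (s_1 leaves); pivot element 1/2.
Pivot on row 1; the obj-row RHS becomes 9 − (-7/2)·14 = 58.
Next entering variable (most negative obj-row entry -10): x1.
Ratio test on column x1 — row 1: entry -1 ≤ 0; row 2: 1/1 = 1. Minimum is 1 at row 2 (x2 leaves); pivot element 1.
After the second pivot the obj-row RHS is 58 − (-10)·1 = 68.

68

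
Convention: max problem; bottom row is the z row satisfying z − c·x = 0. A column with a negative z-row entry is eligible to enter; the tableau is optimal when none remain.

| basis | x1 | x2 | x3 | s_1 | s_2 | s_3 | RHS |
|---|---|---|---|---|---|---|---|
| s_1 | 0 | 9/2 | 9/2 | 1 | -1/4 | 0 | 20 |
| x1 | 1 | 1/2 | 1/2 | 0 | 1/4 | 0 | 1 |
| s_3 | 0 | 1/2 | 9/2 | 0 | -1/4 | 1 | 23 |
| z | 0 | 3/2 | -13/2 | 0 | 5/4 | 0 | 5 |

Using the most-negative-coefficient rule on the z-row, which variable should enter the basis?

Negative z-row entries: x3: -13/2.
The most negative is -13/2 in column x3, so x3 enters.

x3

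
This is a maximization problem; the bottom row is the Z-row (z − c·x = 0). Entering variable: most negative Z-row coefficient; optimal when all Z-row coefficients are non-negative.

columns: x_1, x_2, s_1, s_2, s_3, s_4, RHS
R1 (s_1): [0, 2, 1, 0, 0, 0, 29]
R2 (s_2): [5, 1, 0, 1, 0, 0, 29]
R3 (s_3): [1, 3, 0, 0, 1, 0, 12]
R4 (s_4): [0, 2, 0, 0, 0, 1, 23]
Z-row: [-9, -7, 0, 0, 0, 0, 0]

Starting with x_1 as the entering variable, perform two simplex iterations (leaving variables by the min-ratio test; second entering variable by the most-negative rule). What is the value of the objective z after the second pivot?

446/7

Ratio test on column x_1 — row 1: entry 0 ≤ 0; row 2: 29/5 = 29/5; row 3: 12/1 = 12; row 4: entry 0 ≤ 0. Minimum is 29/5 at row 2 (s_2 leaves); pivot element 5.
Pivot on row 2; the Z-row RHS becomes 0 − (-9)·(29/5) = 261/5.
Next entering variable (most negative Z-row entry -26/5): x_2.
Ratio test on column x_2 — row 1: 29/2 = 29/2; row 2: (29/5)/(1/5) = 29; row 3: (31/5)/(14/5) = 31/14; row 4: 23/2 = 23/2. Minimum is 31/14 at row 3 (s_3 leaves); pivot element 14/5.
After the second pivot the Z-row RHS is 261/5 − (-26/5)·(31/14) = 446/7.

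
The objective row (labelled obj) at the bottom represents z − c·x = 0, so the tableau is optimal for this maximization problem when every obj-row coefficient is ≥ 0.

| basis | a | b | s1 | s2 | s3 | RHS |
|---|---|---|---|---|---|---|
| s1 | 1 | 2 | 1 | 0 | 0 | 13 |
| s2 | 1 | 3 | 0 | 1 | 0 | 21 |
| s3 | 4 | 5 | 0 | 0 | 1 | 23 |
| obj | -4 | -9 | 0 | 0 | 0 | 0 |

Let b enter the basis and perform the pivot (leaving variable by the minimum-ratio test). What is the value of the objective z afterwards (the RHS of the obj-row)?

207/5

Ratio test on column b — row 1: 13/2 = 13/2; row 2: 21/3 = 7; row 3: 23/5 = 23/5. Minimum is 23/5 at row 3 (s3 leaves); pivot element 5.
Pivot on row 3; the obj-row RHS becomes 0 − (-9)·(23/5) = 207/5.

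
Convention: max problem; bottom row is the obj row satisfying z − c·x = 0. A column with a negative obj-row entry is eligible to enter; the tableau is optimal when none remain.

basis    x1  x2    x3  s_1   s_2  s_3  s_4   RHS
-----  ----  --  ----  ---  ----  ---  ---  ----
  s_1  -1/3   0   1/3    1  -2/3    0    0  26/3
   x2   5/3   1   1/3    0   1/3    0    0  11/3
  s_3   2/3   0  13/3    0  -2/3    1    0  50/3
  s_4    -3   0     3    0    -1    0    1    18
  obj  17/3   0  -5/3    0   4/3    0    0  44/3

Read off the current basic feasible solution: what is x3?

x3 is not in the basis, so in the current basic feasible solution x3 = 0.

0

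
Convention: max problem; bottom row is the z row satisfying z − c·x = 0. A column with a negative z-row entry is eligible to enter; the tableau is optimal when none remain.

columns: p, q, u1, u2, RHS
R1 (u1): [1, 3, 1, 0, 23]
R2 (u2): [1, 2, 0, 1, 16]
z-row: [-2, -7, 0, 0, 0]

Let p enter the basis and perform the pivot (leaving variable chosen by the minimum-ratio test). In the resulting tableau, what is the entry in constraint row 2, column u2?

1

Ratio test on column p — row 1: 23/1 = 23; row 2: 16/1 = 16. Minimum is 16 at row 2 (u2 leaves); pivot element 1.
Divide row 2 by 1; eliminate column p from the other rows.
In the new row 2, the u2 entry is the old entry divided by the pivot: 1/1 = 1.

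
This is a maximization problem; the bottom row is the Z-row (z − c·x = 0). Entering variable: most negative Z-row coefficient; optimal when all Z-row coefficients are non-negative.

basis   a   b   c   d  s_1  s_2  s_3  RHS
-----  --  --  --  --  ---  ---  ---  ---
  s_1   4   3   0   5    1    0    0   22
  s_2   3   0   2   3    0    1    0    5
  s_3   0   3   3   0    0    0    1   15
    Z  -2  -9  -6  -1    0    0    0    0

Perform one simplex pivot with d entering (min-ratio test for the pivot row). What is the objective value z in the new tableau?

Ratio test on column d — row 1: 22/5 = 22/5; row 2: 5/3 = 5/3; row 3: entry 0 ≤ 0. Minimum is 5/3 at row 2 (s_2 leaves); pivot element 3.
Pivot on row 2; the Z-row RHS becomes 0 − (-1)·(5/3) = 5/3.

5/3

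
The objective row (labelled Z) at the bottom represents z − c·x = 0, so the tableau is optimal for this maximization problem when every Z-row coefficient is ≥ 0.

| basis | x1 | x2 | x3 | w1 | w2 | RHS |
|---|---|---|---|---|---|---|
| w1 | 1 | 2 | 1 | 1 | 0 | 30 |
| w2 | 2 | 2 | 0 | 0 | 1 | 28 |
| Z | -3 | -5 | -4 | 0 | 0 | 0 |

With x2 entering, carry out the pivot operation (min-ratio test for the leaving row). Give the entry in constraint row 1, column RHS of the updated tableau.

2

Ratio test on column x2 — row 1: 30/2 = 15; row 2: 28/2 = 14. Minimum is 14 at row 2 (w2 leaves); pivot element 2.
Divide row 2 by 2; eliminate column x2 from the other rows.
Row 1 update in column RHS: 30 − 2·14 = 2.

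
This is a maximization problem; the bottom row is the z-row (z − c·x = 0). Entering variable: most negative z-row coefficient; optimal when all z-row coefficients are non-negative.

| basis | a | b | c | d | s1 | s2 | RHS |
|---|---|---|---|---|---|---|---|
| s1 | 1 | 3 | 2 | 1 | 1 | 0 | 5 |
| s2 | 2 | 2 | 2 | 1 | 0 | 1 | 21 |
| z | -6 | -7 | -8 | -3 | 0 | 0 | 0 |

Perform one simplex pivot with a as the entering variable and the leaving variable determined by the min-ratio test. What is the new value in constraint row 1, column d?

Ratio test on column a — row 1: 5/1 = 5; row 2: 21/2 = 21/2. Minimum is 5 at row 1 (s1 leaves); pivot element 1.
Divide row 1 by 1; eliminate column a from the other rows.
In the new row 1, the d entry is the old entry divided by the pivot: 1/1 = 1.

1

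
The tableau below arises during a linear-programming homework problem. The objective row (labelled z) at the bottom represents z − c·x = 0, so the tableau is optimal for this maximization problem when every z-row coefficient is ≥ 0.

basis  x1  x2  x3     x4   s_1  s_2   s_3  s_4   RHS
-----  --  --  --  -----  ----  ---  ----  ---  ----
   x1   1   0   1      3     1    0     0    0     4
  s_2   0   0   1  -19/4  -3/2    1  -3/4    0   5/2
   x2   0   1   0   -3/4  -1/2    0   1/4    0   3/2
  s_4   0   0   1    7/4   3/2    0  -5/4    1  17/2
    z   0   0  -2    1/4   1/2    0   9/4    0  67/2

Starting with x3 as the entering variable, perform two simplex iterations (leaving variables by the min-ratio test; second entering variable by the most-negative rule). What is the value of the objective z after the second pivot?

Ratio test on column x3 — row 1: 4/1 = 4; row 2: (5/2)/1 = 5/2; row 3: entry 0 ≤ 0; row 4: (17/2)/1 = 17/2. Minimum is 5/2 at row 2 (s_2 leaves); pivot element 1.
Pivot on row 2; the z-row RHS becomes 67/2 − (-2)·(5/2) = 77/2.
Next entering variable (most negative z-row entry -37/4): x4.
Ratio test on column x4 — row 1: (3/2)/(31/4) = 6/31; row 2: entry -19/4 ≤ 0; row 3: entry -3/4 ≤ 0; row 4: 6/(13/2) = 12/13. Minimum is 6/31 at row 1 (x1 leaves); pivot element 31/4.
After the second pivot the z-row RHS is 77/2 − (-37/4)·(6/31) = 1249/31.

1249/31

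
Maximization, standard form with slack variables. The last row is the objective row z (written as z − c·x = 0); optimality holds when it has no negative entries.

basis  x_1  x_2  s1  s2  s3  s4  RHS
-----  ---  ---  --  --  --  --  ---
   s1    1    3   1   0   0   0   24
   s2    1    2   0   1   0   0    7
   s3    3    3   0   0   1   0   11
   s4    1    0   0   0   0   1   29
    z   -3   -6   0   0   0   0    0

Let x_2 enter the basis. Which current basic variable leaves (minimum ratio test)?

s2

Column x_2 entries and ratios — s1: 24/3 = 8; s2: 7/2 = 7/2; s3: 11/3 = 11/3; s4: 0 ≤ 0, skip.
Smallest ratio is 7/2 in the row of s2, so s2 leaves.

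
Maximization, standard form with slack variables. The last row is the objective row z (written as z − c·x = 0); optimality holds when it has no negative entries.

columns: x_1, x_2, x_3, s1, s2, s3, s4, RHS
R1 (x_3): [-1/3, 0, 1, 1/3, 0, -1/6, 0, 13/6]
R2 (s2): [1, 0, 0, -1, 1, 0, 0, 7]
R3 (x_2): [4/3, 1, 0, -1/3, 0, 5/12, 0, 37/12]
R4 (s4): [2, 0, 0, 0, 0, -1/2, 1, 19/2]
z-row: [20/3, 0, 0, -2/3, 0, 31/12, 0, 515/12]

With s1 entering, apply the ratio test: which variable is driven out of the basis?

Column s1 entries and ratios — x_3: (13/6)/(1/3) = 13/2; s2: -1 ≤ 0, skip; x_2: -1/3 ≤ 0, skip; s4: 0 ≤ 0, skip.
Smallest ratio is 13/2 in the row of x_3, so x_3 leaves.

x_3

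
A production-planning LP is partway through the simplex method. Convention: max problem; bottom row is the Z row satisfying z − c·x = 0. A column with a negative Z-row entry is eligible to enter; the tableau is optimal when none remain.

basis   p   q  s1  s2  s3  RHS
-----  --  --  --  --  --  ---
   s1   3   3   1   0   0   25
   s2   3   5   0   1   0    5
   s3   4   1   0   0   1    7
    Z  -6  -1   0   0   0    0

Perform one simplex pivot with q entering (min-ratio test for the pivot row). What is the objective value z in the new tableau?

Ratio test on column q — row 1: 25/3 = 25/3; row 2: 5/5 = 1; row 3: 7/1 = 7. Minimum is 1 at row 2 (s2 leaves); pivot element 5.
Pivot on row 2; the Z-row RHS becomes 0 − (-1)·1 = 1.

1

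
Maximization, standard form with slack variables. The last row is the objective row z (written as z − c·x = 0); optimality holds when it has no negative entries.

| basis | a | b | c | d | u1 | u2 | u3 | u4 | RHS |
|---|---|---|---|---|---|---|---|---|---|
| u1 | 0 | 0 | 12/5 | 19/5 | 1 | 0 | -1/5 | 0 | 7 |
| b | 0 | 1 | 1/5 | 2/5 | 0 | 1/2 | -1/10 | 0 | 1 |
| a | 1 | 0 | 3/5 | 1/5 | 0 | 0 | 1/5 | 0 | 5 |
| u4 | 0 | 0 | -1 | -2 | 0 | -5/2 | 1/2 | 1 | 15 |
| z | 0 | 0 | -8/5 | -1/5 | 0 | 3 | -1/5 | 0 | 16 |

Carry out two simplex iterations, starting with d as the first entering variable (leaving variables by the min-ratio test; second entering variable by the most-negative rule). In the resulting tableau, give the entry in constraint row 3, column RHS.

13/4

Ratio test on column d — row 1: 7/(19/5) = 35/19; row 2: 1/(2/5) = 5/2; row 3: 5/(1/5) = 25; row 4: entry -2 ≤ 0. Minimum is 35/19 at row 1 (u1 leaves); pivot element 19/5.
Divide row 1 by 19/5; eliminate column d from the other rows.
Second iteration: most negative z-row entry is -28/19 in column c, so c enters.
Ratio test on column c — row 1: (35/19)/(12/19) = 35/12; row 2: entry -1/19 ≤ 0; row 3: (88/19)/(9/19) = 88/9; row 4: (355/19)/(5/19) = 71. Minimum is 35/12 at row 1 (d leaves); pivot element 12/19.
Divide row 1 by 12/19; eliminate column c from the other rows.
After both pivots, the entry at constraint row 3, column RHS is 13/4.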